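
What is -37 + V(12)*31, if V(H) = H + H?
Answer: 707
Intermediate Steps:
V(H) = 2*H
-37 + V(12)*31 = -37 + (2*12)*31 = -37 + 24*31 = -37 + 744 = 707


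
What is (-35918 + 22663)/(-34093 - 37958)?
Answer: 13255/72051 ≈ 0.18397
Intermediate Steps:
(-35918 + 22663)/(-34093 - 37958) = -13255/(-72051) = -13255*(-1/72051) = 13255/72051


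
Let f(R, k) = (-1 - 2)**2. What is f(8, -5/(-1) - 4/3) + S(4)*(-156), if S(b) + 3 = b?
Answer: -147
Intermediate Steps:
f(R, k) = 9 (f(R, k) = (-3)**2 = 9)
S(b) = -3 + b
f(8, -5/(-1) - 4/3) + S(4)*(-156) = 9 + (-3 + 4)*(-156) = 9 + 1*(-156) = 9 - 156 = -147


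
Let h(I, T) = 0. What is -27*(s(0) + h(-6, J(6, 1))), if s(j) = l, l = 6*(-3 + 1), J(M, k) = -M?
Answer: 324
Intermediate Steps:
l = -12 (l = 6*(-2) = -12)
s(j) = -12
-27*(s(0) + h(-6, J(6, 1))) = -27*(-12 + 0) = -27*(-12) = 324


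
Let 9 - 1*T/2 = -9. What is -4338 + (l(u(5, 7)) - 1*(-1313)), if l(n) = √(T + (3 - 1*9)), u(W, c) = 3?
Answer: -3025 + √30 ≈ -3019.5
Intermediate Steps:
T = 36 (T = 18 - 2*(-9) = 18 + 18 = 36)
l(n) = √30 (l(n) = √(36 + (3 - 1*9)) = √(36 + (3 - 9)) = √(36 - 6) = √30)
-4338 + (l(u(5, 7)) - 1*(-1313)) = -4338 + (√30 - 1*(-1313)) = -4338 + (√30 + 1313) = -4338 + (1313 + √30) = -3025 + √30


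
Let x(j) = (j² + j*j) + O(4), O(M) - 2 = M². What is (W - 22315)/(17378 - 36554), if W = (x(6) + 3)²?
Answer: 6833/9588 ≈ 0.71266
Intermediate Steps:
O(M) = 2 + M²
x(j) = 18 + 2*j² (x(j) = (j² + j*j) + (2 + 4²) = (j² + j²) + (2 + 16) = 2*j² + 18 = 18 + 2*j²)
W = 8649 (W = ((18 + 2*6²) + 3)² = ((18 + 2*36) + 3)² = ((18 + 72) + 3)² = (90 + 3)² = 93² = 8649)
(W - 22315)/(17378 - 36554) = (8649 - 22315)/(17378 - 36554) = -13666/(-19176) = -13666*(-1/19176) = 6833/9588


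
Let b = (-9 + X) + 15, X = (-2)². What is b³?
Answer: 1000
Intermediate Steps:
X = 4
b = 10 (b = (-9 + 4) + 15 = -5 + 15 = 10)
b³ = 10³ = 1000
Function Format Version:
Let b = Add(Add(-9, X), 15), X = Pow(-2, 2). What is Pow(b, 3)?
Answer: 1000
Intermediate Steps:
X = 4
b = 10 (b = Add(Add(-9, 4), 15) = Add(-5, 15) = 10)
Pow(b, 3) = Pow(10, 3) = 1000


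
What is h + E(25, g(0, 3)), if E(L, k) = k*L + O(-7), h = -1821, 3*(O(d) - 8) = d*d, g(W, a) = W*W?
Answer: -5390/3 ≈ -1796.7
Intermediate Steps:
g(W, a) = W²
O(d) = 8 + d²/3 (O(d) = 8 + (d*d)/3 = 8 + d²/3)
E(L, k) = 73/3 + L*k (E(L, k) = k*L + (8 + (⅓)*(-7)²) = L*k + (8 + (⅓)*49) = L*k + (8 + 49/3) = L*k + 73/3 = 73/3 + L*k)
h + E(25, g(0, 3)) = -1821 + (73/3 + 25*0²) = -1821 + (73/3 + 25*0) = -1821 + (73/3 + 0) = -1821 + 73/3 = -5390/3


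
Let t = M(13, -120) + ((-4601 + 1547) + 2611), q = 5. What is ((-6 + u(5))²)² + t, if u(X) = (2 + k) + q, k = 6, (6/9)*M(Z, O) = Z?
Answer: 3955/2 ≈ 1977.5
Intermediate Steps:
M(Z, O) = 3*Z/2
u(X) = 13 (u(X) = (2 + 6) + 5 = 8 + 5 = 13)
t = -847/2 (t = (3/2)*13 + ((-4601 + 1547) + 2611) = 39/2 + (-3054 + 2611) = 39/2 - 443 = -847/2 ≈ -423.50)
((-6 + u(5))²)² + t = ((-6 + 13)²)² - 847/2 = (7²)² - 847/2 = 49² - 847/2 = 2401 - 847/2 = 3955/2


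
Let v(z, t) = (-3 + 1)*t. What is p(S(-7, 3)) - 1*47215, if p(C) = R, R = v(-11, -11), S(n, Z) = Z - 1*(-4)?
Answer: -47193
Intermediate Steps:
v(z, t) = -2*t
S(n, Z) = 4 + Z (S(n, Z) = Z + 4 = 4 + Z)
R = 22 (R = -2*(-11) = 22)
p(C) = 22
p(S(-7, 3)) - 1*47215 = 22 - 1*47215 = 22 - 47215 = -47193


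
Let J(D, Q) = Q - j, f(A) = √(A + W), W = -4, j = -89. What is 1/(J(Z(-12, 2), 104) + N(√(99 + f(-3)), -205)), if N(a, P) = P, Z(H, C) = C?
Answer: -1/12 ≈ -0.083333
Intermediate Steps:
f(A) = √(-4 + A) (f(A) = √(A - 4) = √(-4 + A))
J(D, Q) = 89 + Q (J(D, Q) = Q - 1*(-89) = Q + 89 = 89 + Q)
1/(J(Z(-12, 2), 104) + N(√(99 + f(-3)), -205)) = 1/((89 + 104) - 205) = 1/(193 - 205) = 1/(-12) = -1/12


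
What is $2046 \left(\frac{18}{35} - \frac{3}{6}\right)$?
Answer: $\frac{1023}{35} \approx 29.229$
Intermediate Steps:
$2046 \left(\frac{18}{35} - \frac{3}{6}\right) = 2046 \left(18 \cdot \frac{1}{35} - \frac{1}{2}\right) = 2046 \left(\frac{18}{35} - \frac{1}{2}\right) = 2046 \cdot \frac{1}{70} = \frac{1023}{35}$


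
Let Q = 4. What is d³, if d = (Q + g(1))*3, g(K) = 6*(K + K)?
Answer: 110592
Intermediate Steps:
g(K) = 12*K (g(K) = 6*(2*K) = 12*K)
d = 48 (d = (4 + 12*1)*3 = (4 + 12)*3 = 16*3 = 48)
d³ = 48³ = 110592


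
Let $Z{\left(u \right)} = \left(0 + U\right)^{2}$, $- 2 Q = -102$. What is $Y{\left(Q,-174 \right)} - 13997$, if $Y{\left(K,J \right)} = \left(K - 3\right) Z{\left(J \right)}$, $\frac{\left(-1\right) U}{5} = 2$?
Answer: $-9197$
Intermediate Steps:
$Q = 51$ ($Q = \left(- \frac{1}{2}\right) \left(-102\right) = 51$)
$U = -10$ ($U = \left(-5\right) 2 = -10$)
$Z{\left(u \right)} = 100$ ($Z{\left(u \right)} = \left(0 - 10\right)^{2} = \left(-10\right)^{2} = 100$)
$Y{\left(K,J \right)} = -300 + 100 K$ ($Y{\left(K,J \right)} = \left(K - 3\right) 100 = \left(-3 + K\right) 100 = -300 + 100 K$)
$Y{\left(Q,-174 \right)} - 13997 = \left(-300 + 100 \cdot 51\right) - 13997 = \left(-300 + 5100\right) - 13997 = 4800 - 13997 = -9197$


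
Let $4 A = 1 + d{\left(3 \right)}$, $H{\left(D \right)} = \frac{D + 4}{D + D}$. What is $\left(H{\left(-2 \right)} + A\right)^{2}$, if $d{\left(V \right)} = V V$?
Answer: $4$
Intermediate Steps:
$d{\left(V \right)} = V^{2}$
$H{\left(D \right)} = \frac{4 + D}{2 D}$
$A = \frac{5}{2}$ ($A = \frac{1 + 3^{2}}{4} = \frac{1 + 9}{4} = \frac{1}{4} \cdot 10 = \frac{5}{2} \approx 2.5$)
$\left(H{\left(-2 \right)} + A\right)^{2} = \left(\frac{4 - 2}{2 \left(-2\right)} + \frac{5}{2}\right)^{2} = \left(\frac{1}{2} \left(- \frac{1}{2}\right) 2 + \frac{5}{2}\right)^{2} = \left(- \frac{1}{2} + \frac{5}{2}\right)^{2} = 2^{2} = 4$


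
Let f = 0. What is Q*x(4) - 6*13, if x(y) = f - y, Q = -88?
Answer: 274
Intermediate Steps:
x(y) = -y (x(y) = 0 - y = -y)
Q*x(4) - 6*13 = -(-88)*4 - 6*13 = -88*(-4) - 78 = 352 - 78 = 274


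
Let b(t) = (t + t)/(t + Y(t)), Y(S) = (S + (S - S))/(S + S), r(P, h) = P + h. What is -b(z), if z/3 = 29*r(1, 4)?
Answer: -1740/871 ≈ -1.9977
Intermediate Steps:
Y(S) = ½ (Y(S) = (S + 0)/((2*S)) = S*(1/(2*S)) = ½)
z = 435 (z = 3*(29*(1 + 4)) = 3*(29*5) = 3*145 = 435)
b(t) = 2*t/(½ + t) (b(t) = (t + t)/(t + ½) = (2*t)/(½ + t) = 2*t/(½ + t))
-b(z) = -4*435/(1 + 2*435) = -4*435/(1 + 870) = -4*435/871 = -1*1740/871 = -1740/871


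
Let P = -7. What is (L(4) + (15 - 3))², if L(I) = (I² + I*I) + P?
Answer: 1369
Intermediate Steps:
L(I) = -7 + 2*I² (L(I) = (I² + I*I) - 7 = (I² + I²) - 7 = 2*I² - 7 = -7 + 2*I²)
(L(4) + (15 - 3))² = ((-7 + 2*4²) + (15 - 3))² = ((-7 + 2*16) + 12)² = ((-7 + 32) + 12)² = (25 + 12)² = 37² = 1369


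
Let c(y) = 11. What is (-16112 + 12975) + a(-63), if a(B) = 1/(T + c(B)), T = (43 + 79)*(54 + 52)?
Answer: -40602190/12943 ≈ -3137.0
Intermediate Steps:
T = 12932 (T = 122*106 = 12932)
a(B) = 1/12943 (a(B) = 1/(12932 + 11) = 1/12943)
(-16112 + 12975) + a(-63) = (-16112 + 12975) + 1/12943 = -3137 + 1/12943 = -40602190/12943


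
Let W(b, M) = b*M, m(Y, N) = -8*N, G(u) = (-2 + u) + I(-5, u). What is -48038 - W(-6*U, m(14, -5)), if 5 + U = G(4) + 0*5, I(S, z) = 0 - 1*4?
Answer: -49718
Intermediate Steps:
I(S, z) = -4 (I(S, z) = 0 - 4 = -4)
G(u) = -6 + u (G(u) = (-2 + u) - 4 = -6 + u)
U = -7 (U = -5 + ((-6 + 4) + 0*5) = -5 + (-2 + 0) = -5 - 2 = -7)
W(b, M) = M*b
-48038 - W(-6*U, m(14, -5)) = -48038 - (-8*(-5))*(-6*(-7)) = -48038 - 40*42 = -48038 - 1*1680 = -48038 - 1680 = -49718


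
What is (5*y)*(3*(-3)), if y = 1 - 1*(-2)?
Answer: -135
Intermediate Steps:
y = 3 (y = 1 + 2 = 3)
(5*y)*(3*(-3)) = (5*3)*(3*(-3)) = 15*(-9) = -135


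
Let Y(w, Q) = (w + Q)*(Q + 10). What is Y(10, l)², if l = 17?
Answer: 531441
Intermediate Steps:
Y(w, Q) = (10 + Q)*(Q + w) (Y(w, Q) = (Q + w)*(10 + Q) = (10 + Q)*(Q + w))
Y(10, l)² = (17² + 10*17 + 10*10 + 17*10)² = (289 + 170 + 100 + 170)² = 729² = 531441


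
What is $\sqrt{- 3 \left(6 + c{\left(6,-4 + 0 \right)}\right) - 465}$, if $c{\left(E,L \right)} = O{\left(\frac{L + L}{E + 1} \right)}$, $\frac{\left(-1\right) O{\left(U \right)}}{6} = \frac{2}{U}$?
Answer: $\frac{7 i \sqrt{42}}{2} \approx 22.683 i$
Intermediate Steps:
$O{\left(U \right)} = - \frac{12}{U}$ ($O{\left(U \right)} = - 6 \frac{2}{U} = - \frac{12}{U}$)
$c{\left(E,L \right)} = - \frac{6 \left(1 + E\right)}{L}$ ($c{\left(E,L \right)} = - \frac{12}{\left(L + L\right) \frac{1}{E + 1}} = - \frac{12}{2 L \frac{1}{1 + E}} = - 12 \frac{1 + E}{2 L} = - \frac{6 \left(1 + E\right)}{L}$)
$\sqrt{- 3 \left(6 + c{\left(6,-4 + 0 \right)}\right) - 465} = \sqrt{- 3 \left(6 + \frac{6 \left(-1 - 6\right)}{-4 + 0}\right) - 465} = \sqrt{- 3 \left(6 + \frac{6 \left(-1 - 6\right)}{-4}\right) - 465} = \sqrt{- 3 \left(6 + 6 \left(- \frac{1}{4}\right) \left(-7\right)\right) - 465} = \sqrt{- 3 \left(6 + \frac{21}{2}\right) - 465} = \sqrt{\left(-3\right) \frac{33}{2} - 465} = \sqrt{- \frac{99}{2} - 465} = \sqrt{- \frac{1029}{2}} = \frac{7 i \sqrt{42}}{2}$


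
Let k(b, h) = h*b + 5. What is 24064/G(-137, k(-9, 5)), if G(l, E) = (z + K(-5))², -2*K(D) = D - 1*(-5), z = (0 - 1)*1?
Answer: 24064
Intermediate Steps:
z = -1 (z = -1*1 = -1)
k(b, h) = 5 + b*h (k(b, h) = b*h + 5 = 5 + b*h)
K(D) = -5/2 - D/2 (K(D) = -(D - 1*(-5))/2 = -(D + 5)/2 = -(5 + D)/2 = -5/2 - D/2)
G(l, E) = 1 (G(l, E) = (-1 + (-5/2 - ½*(-5)))² = (-1 + (-5/2 + 5/2))² = (-1 + 0)² = (-1)² = 1)
24064/G(-137, k(-9, 5)) = 24064/1 = 24064*1 = 24064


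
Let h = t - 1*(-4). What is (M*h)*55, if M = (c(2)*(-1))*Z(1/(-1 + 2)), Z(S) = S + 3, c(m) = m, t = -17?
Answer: 5720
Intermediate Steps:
Z(S) = 3 + S
h = -13 (h = -17 - 1*(-4) = -17 + 4 = -13)
M = -8 (M = (2*(-1))*(3 + 1/(-1 + 2)) = -2*(3 + 1/1) = -2*(3 + 1) = -2*4 = -8)
(M*h)*55 = -8*(-13)*55 = 104*55 = 5720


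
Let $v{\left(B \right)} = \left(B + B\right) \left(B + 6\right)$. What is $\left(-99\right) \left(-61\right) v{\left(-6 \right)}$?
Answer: $0$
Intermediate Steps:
$v{\left(B \right)} = 2 B \left(6 + B\right)$
$\left(-99\right) \left(-61\right) v{\left(-6 \right)} = \left(-99\right) \left(-61\right) 2 \left(-6\right) \left(6 - 6\right) = 6039 \cdot 2 \left(-6\right) 0 = 6039 \cdot 0 = 0$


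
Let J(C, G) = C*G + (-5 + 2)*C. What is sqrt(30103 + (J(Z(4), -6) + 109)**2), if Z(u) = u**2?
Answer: 4*sqrt(1958) ≈ 177.00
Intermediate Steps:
J(C, G) = -3*C + C*G (J(C, G) = C*G - 3*C = -3*C + C*G)
sqrt(30103 + (J(Z(4), -6) + 109)**2) = sqrt(30103 + (4**2*(-3 - 6) + 109)**2) = sqrt(30103 + (16*(-9) + 109)**2) = sqrt(30103 + (-144 + 109)**2) = sqrt(30103 + (-35)**2) = sqrt(30103 + 1225) = sqrt(31328) = 4*sqrt(1958)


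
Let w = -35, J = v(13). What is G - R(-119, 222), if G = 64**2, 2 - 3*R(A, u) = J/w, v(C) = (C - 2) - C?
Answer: 430012/105 ≈ 4095.4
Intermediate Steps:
v(C) = -2 (v(C) = (-2 + C) - C = -2)
J = -2
R(A, u) = 68/105 (R(A, u) = 2/3 - (-2)/(3*(-35)) = 2/3 - (-2)*(-1)/(3*35) = 2/3 - 1/3*2/35 = 2/3 - 2/105 = 68/105)
G = 4096
G - R(-119, 222) = 4096 - 1*68/105 = 4096 - 68/105 = 430012/105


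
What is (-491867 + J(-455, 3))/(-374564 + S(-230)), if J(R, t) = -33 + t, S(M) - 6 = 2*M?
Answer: 70271/53574 ≈ 1.3117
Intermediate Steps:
S(M) = 6 + 2*M
(-491867 + J(-455, 3))/(-374564 + S(-230)) = (-491867 + (-33 + 3))/(-374564 + (6 + 2*(-230))) = (-491867 - 30)/(-374564 + (6 - 460)) = -491897/(-374564 - 454) = -491897/(-375018) = -491897*(-1/375018) = 70271/53574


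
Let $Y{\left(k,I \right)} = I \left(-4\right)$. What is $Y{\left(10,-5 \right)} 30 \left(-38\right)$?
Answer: $-22800$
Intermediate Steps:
$Y{\left(k,I \right)} = - 4 I$
$Y{\left(10,-5 \right)} 30 \left(-38\right) = \left(-4\right) \left(-5\right) 30 \left(-38\right) = 20 \cdot 30 \left(-38\right) = 600 \left(-38\right) = -22800$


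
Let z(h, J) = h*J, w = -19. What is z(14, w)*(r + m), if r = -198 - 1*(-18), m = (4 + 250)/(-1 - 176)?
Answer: 8542324/177 ≈ 48262.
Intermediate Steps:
z(h, J) = J*h
m = -254/177 (m = 254/(-177) = 254*(-1/177) = -254/177 ≈ -1.4350)
r = -180 (r = -198 + 18 = -180)
z(14, w)*(r + m) = (-19*14)*(-180 - 254/177) = -266*(-32114/177) = 8542324/177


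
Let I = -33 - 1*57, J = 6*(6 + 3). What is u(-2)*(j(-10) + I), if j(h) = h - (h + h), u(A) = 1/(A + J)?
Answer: -20/13 ≈ -1.5385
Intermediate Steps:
J = 54 (J = 6*9 = 54)
u(A) = 1/(54 + A) (u(A) = 1/(A + 54) = 1/(54 + A))
j(h) = -h (j(h) = h - 2*h = -h)
I = -90 (I = -33 - 57 = -90)
u(-2)*(j(-10) + I) = (-1*(-10) - 90)/(54 - 2) = (10 - 90)/52 = (1/52)*(-80) = -20/13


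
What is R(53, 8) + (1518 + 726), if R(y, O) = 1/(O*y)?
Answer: 951457/424 ≈ 2244.0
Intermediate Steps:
R(53, 8) + (1518 + 726) = 1/(8*53) + (1518 + 726) = (⅛)*(1/53) + 2244 = 1/424 + 2244 = 951457/424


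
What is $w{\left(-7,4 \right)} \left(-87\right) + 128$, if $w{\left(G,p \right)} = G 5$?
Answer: $3173$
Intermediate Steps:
$w{\left(G,p \right)} = 5 G$
$w{\left(-7,4 \right)} \left(-87\right) + 128 = 5 \left(-7\right) \left(-87\right) + 128 = \left(-35\right) \left(-87\right) + 128 = 3045 + 128 = 3173$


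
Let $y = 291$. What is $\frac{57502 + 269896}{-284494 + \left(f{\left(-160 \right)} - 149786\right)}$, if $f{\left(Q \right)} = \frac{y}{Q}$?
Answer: $- \frac{52383680}{69485091} \approx -0.75388$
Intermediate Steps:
$f{\left(Q \right)} = \frac{291}{Q}$
$\frac{57502 + 269896}{-284494 + \left(f{\left(-160 \right)} - 149786\right)} = \frac{57502 + 269896}{-284494 + \left(\frac{291}{-160} - 149786\right)} = \frac{327398}{-284494 + \left(291 \left(- \frac{1}{160}\right) - 149786\right)} = \frac{327398}{-284494 - \frac{23966051}{160}} = \frac{327398}{- \frac{69485091}{160}} = 327398 \left(- \frac{160}{69485091}\right) = - \frac{52383680}{69485091}$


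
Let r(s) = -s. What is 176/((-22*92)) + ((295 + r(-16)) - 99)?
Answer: 4874/23 ≈ 211.91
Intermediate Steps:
176/((-22*92)) + ((295 + r(-16)) - 99) = 176/((-22*92)) + ((295 - 1*(-16)) - 99) = 176/(-2024) + ((295 + 16) - 99) = 176*(-1/2024) + (311 - 99) = -2/23 + 212 = 4874/23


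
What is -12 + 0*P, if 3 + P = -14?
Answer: -12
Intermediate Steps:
P = -17 (P = -3 - 14 = -17)
-12 + 0*P = -12 + 0*(-17) = -12 + 0 = -12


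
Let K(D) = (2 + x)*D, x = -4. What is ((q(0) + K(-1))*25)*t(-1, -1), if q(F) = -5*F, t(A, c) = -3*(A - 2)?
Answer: 450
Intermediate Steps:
t(A, c) = 6 - 3*A (t(A, c) = -3*(-2 + A) = 6 - 3*A)
K(D) = -2*D (K(D) = (2 - 4)*D = -2*D)
((q(0) + K(-1))*25)*t(-1, -1) = ((-5*0 - 2*(-1))*25)*(6 - 3*(-1)) = ((0 + 2)*25)*(6 + 3) = (2*25)*9 = 50*9 = 450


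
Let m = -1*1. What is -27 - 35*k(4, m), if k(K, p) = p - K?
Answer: 148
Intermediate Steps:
m = -1
-27 - 35*k(4, m) = -27 - 35*(-1 - 1*4) = -27 - 35*(-1 - 4) = -27 - 35*(-5) = -27 + 175 = 148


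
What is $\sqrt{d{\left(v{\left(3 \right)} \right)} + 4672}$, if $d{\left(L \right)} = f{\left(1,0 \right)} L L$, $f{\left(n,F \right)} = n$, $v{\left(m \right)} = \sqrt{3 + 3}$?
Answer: $\sqrt{4678} \approx 68.396$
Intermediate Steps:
$v{\left(m \right)} = \sqrt{6}$
$d{\left(L \right)} = L^{2}$ ($d{\left(L \right)} = 1 L L = L L = L^{2}$)
$\sqrt{d{\left(v{\left(3 \right)} \right)} + 4672} = \sqrt{\left(\sqrt{6}\right)^{2} + 4672} = \sqrt{6 + 4672} = \sqrt{4678}$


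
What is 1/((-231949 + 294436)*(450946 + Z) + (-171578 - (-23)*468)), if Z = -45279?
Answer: 1/25348753015 ≈ 3.9450e-11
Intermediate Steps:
1/((-231949 + 294436)*(450946 + Z) + (-171578 - (-23)*468)) = 1/((-231949 + 294436)*(450946 - 45279) + (-171578 - (-23)*468)) = 1/(62487*405667 + (-171578 - 1*(-10764))) = 1/(25348913829 + (-171578 + 10764)) = 1/(25348913829 - 160814) = 1/25348753015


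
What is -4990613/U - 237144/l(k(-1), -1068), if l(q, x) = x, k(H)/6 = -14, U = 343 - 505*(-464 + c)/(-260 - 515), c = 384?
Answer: -13590907313/802513 ≈ -16935.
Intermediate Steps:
U = 9017/31 (U = 343 - 505*(-464 + 384)/(-260 - 515) = 343 - (-40400)/(-775) = 343 - (-40400)*(-1)/775 = 343 - 505*16/155 = 343 - 1616/31 = 9017/31 ≈ 290.87)
k(H) = -84 (k(H) = 6*(-14) = -84)
-4990613/U - 237144/l(k(-1), -1068) = -4990613/9017/31 - 237144/(-1068) = -4990613*31/9017 - 237144*(-1/1068) = -154709003/9017 + 19762/89 = -13590907313/802513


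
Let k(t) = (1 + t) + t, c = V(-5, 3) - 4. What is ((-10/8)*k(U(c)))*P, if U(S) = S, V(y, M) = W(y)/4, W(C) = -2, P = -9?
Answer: -90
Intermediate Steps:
V(y, M) = -½ (V(y, M) = -2/4 = -2*¼ = -½)
c = -9/2 (c = -½ - 4 = -9/2 ≈ -4.5000)
k(t) = 1 + 2*t
((-10/8)*k(U(c)))*P = ((-10/8)*(1 + 2*(-9/2)))*(-9) = ((-10*⅛)*(1 - 9))*(-9) = -5/4*(-8)*(-9) = 10*(-9) = -90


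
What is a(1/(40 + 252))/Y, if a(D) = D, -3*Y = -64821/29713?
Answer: 29713/6309244 ≈ 0.0047094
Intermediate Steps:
Y = 21607/29713 (Y = -(-21607)/29713 = -⅓*(-64821/29713) = 21607/29713 ≈ 0.72719)
a(1/(40 + 252))/Y = 1/((40 + 252)*(21607/29713)) = (29713/21607)/292 = (1/292)*(29713/21607) = 29713/6309244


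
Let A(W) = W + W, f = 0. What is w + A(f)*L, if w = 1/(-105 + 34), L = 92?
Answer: -1/71 ≈ -0.014085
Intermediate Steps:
A(W) = 2*W
w = -1/71 (w = 1/(-71) = -1/71 ≈ -0.014085)
w + A(f)*L = -1/71 + (2*0)*92 = -1/71 + 0*92 = -1/71 + 0 = -1/71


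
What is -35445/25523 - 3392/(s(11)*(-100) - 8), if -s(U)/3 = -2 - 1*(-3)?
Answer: -24230989/1863179 ≈ -13.005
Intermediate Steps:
s(U) = -3 (s(U) = -3*(-2 - 1*(-3)) = -3*(-2 + 3) = -3*1 = -3)
-35445/25523 - 3392/(s(11)*(-100) - 8) = -35445/25523 - 3392/(-3*(-100) - 8) = -35445*1/25523 - 3392/(300 - 8) = -35445/25523 - 3392/292 = -35445/25523 - 3392*1/292 = -35445/25523 - 848/73 = -24230989/1863179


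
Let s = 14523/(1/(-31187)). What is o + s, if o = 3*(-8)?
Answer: -452928825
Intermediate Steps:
s = -452928801 (s = 14523/(-1/31187) = 14523*(-31187) = -452928801)
o = -24
o + s = -24 - 452928801 = -452928825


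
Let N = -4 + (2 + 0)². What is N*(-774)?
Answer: 0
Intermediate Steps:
N = 0 (N = -4 + 2² = -4 + 4 = 0)
N*(-774) = 0*(-774) = 0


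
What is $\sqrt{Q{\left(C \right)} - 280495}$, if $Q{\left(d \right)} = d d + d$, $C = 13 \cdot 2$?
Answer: $i \sqrt{279793} \approx 528.96 i$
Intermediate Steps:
$C = 26$
$Q{\left(d \right)} = d + d^{2}$ ($Q{\left(d \right)} = d^{2} + d = d + d^{2}$)
$\sqrt{Q{\left(C \right)} - 280495} = \sqrt{26 \left(1 + 26\right) - 280495} = \sqrt{26 \cdot 27 - 280495} = \sqrt{702 - 280495} = \sqrt{-279793} = i \sqrt{279793}$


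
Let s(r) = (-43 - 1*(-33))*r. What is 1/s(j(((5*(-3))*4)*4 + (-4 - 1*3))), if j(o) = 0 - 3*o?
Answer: -1/7410 ≈ -0.00013495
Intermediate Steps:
j(o) = -3*o
s(r) = -10*r (s(r) = (-43 + 33)*r = -10*r)
1/s(j(((5*(-3))*4)*4 + (-4 - 1*3))) = 1/(-(-30)*(((5*(-3))*4)*4 + (-4 - 1*3))) = 1/(-(-30)*(-15*4*4 + (-4 - 3))) = 1/(-(-30)*(-60*4 - 7)) = 1/(-(-30)*(-240 - 7)) = 1/(-(-30)*(-247)) = 1/(-10*741) = 1/(-7410) = -1/7410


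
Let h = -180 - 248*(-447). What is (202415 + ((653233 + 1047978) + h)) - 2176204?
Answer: -161902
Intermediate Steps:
h = 110676 (h = -180 + 110856 = 110676)
(202415 + ((653233 + 1047978) + h)) - 2176204 = (202415 + ((653233 + 1047978) + 110676)) - 2176204 = (202415 + (1701211 + 110676)) - 2176204 = (202415 + 1811887) - 2176204 = 2014302 - 2176204 = -161902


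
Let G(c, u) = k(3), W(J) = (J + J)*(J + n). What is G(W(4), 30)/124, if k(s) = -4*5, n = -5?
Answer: -5/31 ≈ -0.16129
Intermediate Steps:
k(s) = -20
W(J) = 2*J*(-5 + J) (W(J) = (J + J)*(J - 5) = (2*J)*(-5 + J) = 2*J*(-5 + J))
G(c, u) = -20
G(W(4), 30)/124 = -20/124 = -20*1/124 = -5/31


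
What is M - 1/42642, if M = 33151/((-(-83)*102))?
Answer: 117801373/30083931 ≈ 3.9158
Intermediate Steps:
M = 33151/8466 (M = 33151/((-83*(-102))) = 33151/8466 ≈ 3.9158)
M - 1/42642 = 33151/8466 - 1/42642 = 117801373/30083931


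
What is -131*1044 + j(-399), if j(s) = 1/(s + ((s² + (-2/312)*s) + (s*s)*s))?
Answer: -450616114702456/3294844511 ≈ -1.3676e+5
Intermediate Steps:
j(s) = 1/(s² + s³ + 155*s/156) (j(s) = 1/(s + ((s² + (-2*1/312)*s) + s²*s)) = 1/(s + ((s² - s/156) + s³)) = 1/(s + (s² + s³ - s/156)) = 1/(s² + s³ + 155*s/156))
-131*1044 + j(-399) = -131*1044 + 156/(-399*(155 + 156*(-399) + 156*(-399)²)) = -136764 + 156*(-1/399)/(155 - 62244 + 156*159201) = -136764 + 156*(-1/399)/(155 - 62244 + 24835356) = -136764 + 156*(-1/399)/24773267 = -136764 + 156*(-1/399)*(1/24773267) = -136764 - 52/3294844511 = -450616114702456/3294844511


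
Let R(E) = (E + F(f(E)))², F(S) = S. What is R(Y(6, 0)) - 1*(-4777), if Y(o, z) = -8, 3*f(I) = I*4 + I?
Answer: 47089/9 ≈ 5232.1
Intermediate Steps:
f(I) = 5*I/3 (f(I) = (I*4 + I)/3 = (4*I + I)/3 = (5*I)/3 = 5*I/3)
R(E) = 64*E²/9 (R(E) = (E + 5*E/3)² = (8*E/3)² = 64*E²/9)
R(Y(6, 0)) - 1*(-4777) = (64/9)*(-8)² - 1*(-4777) = (64/9)*64 + 4777 = 4096/9 + 4777 = 47089/9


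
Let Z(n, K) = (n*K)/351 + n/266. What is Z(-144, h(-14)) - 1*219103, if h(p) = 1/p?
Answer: -1136489917/5187 ≈ -2.1910e+5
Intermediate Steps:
Z(n, K) = n/266 + K*n/351 (Z(n, K) = (K*n)*(1/351) + n*(1/266) = K*n/351 + n/266 = n/266 + K*n/351)
Z(-144, h(-14)) - 1*219103 = (1/93366)*(-144)*(351 + 266/(-14)) - 1*219103 = (1/93366)*(-144)*(351 + 266*(-1/14)) - 219103 = (1/93366)*(-144)*(351 - 19) - 219103 = (1/93366)*(-144)*332 - 219103 = -2656/5187 - 219103 = -1136489917/5187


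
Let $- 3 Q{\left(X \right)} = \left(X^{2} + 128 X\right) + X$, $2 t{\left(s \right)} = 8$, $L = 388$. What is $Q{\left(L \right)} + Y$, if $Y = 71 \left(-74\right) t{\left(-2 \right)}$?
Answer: $- \frac{263644}{3} \approx -87881.0$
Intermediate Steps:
$t{\left(s \right)} = 4$ ($t{\left(s \right)} = \frac{1}{2} \cdot 8 = 4$)
$Q{\left(X \right)} = - 43 X - \frac{X^{2}}{3}$ ($Q{\left(X \right)} = - \frac{\left(X^{2} + 128 X\right) + X}{3} = - \frac{X^{2} + 129 X}{3} = - 43 X - \frac{X^{2}}{3}$)
$Y = -21016$ ($Y = 71 \left(-74\right) 4 = \left(-5254\right) 4 = -21016$)
$Q{\left(L \right)} + Y = \left(- \frac{1}{3}\right) 388 \left(129 + 388\right) - 21016 = \left(- \frac{1}{3}\right) 388 \cdot 517 - 21016 = - \frac{200596}{3} - 21016 = - \frac{263644}{3}$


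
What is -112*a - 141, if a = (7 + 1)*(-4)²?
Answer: -14477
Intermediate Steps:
a = 128 (a = 8*16 = 128)
-112*a - 141 = -112*128 - 141 = -14336 - 141 = -14477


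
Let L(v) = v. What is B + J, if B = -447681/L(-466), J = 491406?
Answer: 229442877/466 ≈ 4.9237e+5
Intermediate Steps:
B = 447681/466 (B = -447681/(-466) = -447681*(-1/466) = 447681/466 ≈ 960.69)
B + J = 447681/466 + 491406 = 229442877/466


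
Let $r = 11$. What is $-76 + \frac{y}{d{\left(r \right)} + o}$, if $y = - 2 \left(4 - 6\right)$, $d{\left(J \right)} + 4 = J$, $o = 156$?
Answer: $- \frac{12384}{163} \approx -75.975$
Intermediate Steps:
$d{\left(J \right)} = -4 + J$
$y = 4$ ($y = \left(-2\right) \left(-2\right) = 4$)
$-76 + \frac{y}{d{\left(r \right)} + o} = -76 + \frac{4}{\left(-4 + 11\right) + 156} = -76 + \frac{4}{7 + 156} = -76 + \frac{4}{163} = - \frac{12384}{163}$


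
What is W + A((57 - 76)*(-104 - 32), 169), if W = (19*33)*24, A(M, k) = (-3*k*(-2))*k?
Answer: 186414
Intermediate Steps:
A(M, k) = 6*k**2 (A(M, k) = (-(-6)*k)*k = (6*k)*k = 6*k**2)
W = 15048 (W = 627*24 = 15048)
W + A((57 - 76)*(-104 - 32), 169) = 15048 + 6*169**2 = 15048 + 6*28561 = 15048 + 171366 = 186414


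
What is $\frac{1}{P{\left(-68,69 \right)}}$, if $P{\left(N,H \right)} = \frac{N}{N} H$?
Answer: $\frac{1}{69} \approx 0.014493$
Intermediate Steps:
$P{\left(N,H \right)} = H$ ($P{\left(N,H \right)} = 1 H = H$)
$\frac{1}{P{\left(-68,69 \right)}} = \frac{1}{69}$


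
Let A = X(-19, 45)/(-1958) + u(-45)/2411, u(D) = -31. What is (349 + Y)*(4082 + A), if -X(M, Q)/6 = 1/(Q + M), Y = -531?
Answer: -1753569306069/2360369 ≈ -7.4292e+5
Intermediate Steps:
X(M, Q) = -6/(M + Q) (X(M, Q) = -6/(Q + M) = -6/(M + Q))
A = -781841/61369594 (A = -6/(-19 + 45)/(-1958) - 31/2411 = -6/26*(-1/1958) - 31*1/2411 = -6*1/26*(-1/1958) - 31/2411 = -3/13*(-1/1958) - 31/2411 = 3/25454 - 31/2411 = -781841/61369594 ≈ -0.012740)
(349 + Y)*(4082 + A) = (349 - 531)*(4082 - 781841/61369594) = -182*250509900867/61369594 = -1753569306069/2360369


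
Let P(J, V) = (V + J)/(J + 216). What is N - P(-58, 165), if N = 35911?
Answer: 5673831/158 ≈ 35910.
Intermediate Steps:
P(J, V) = (J + V)/(216 + J)
N - P(-58, 165) = 35911 - (-58 + 165)/(216 - 58) = 35911 - 107/158 = 5673831/158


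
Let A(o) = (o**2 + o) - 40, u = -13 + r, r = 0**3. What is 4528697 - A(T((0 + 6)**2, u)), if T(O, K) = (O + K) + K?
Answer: 4528627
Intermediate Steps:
r = 0
u = -13 (u = -13 + 0 = -13)
T(O, K) = O + 2*K (T(O, K) = (K + O) + K = O + 2*K)
A(o) = -40 + o + o**2 (A(o) = (o + o**2) - 40 = -40 + o + o**2)
4528697 - A(T((0 + 6)**2, u)) = 4528697 - (-40 + ((0 + 6)**2 + 2*(-13)) + ((0 + 6)**2 + 2*(-13))**2) = 4528697 - (-40 + (6**2 - 26) + (6**2 - 26)**2) = 4528697 - (-40 + (36 - 26) + (36 - 26)**2) = 4528697 - (-40 + 10 + 10**2) = 4528697 - (-40 + 10 + 100) = 4528697 - 1*70 = 4528697 - 70 = 4528627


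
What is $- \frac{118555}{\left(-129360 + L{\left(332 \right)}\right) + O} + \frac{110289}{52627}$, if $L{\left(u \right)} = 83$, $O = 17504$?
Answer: $\frac{18566526382}{5882277671} \approx 3.1563$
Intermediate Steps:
$- \frac{118555}{\left(-129360 + L{\left(332 \right)}\right) + O} + \frac{110289}{52627} = - \frac{118555}{\left(-129360 + 83\right) + 17504} + \frac{110289}{52627} = - \frac{118555}{-129277 + 17504} + 110289 \cdot \frac{1}{52627} = - \frac{118555}{-111773} + \frac{110289}{52627} = \left(-118555\right) \left(- \frac{1}{111773}\right) + \frac{110289}{52627} = \frac{118555}{111773} + \frac{110289}{52627} = \frac{18566526382}{5882277671}$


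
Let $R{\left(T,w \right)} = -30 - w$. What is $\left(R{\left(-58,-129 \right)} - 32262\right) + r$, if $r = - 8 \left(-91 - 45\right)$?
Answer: $-31075$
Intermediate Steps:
$r = 1088$ ($r = \left(-8\right) \left(-136\right) = 1088$)
$\left(R{\left(-58,-129 \right)} - 32262\right) + r = \left(\left(-30 - -129\right) - 32262\right) + 1088 = \left(\left(-30 + 129\right) - 32262\right) + 1088 = \left(99 - 32262\right) + 1088 = -32163 + 1088 = -31075$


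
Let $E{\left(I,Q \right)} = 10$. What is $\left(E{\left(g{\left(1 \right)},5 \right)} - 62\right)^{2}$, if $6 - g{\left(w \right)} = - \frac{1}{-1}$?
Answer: $2704$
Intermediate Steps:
$g{\left(w \right)} = 5$ ($g{\left(w \right)} = 6 - - \frac{1}{-1} = 6 - \left(-1\right) \left(-1\right) = 6 - 1 = 5$)
$\left(E{\left(g{\left(1 \right)},5 \right)} - 62\right)^{2} = \left(10 - 62\right)^{2} = \left(-52\right)^{2} = 2704$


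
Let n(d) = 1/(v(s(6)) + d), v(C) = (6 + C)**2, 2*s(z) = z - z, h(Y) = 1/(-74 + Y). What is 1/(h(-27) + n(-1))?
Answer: 3535/66 ≈ 53.561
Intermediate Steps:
s(z) = 0 (s(z) = (z - z)/2 = (1/2)*0 = 0)
n(d) = 1/(36 + d) (n(d) = 1/((6 + 0)**2 + d) = 1/(6**2 + d) = 1/(36 + d))
1/(h(-27) + n(-1)) = 1/(1/(-74 - 27) + 1/(36 - 1)) = 1/(1/(-101) + 1/35) = 1/(-1/101 + 1/35) = 1/(66/3535) = 3535/66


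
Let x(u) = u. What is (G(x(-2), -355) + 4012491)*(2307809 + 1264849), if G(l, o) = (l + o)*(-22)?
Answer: 14363317727010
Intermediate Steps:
G(l, o) = -22*l - 22*o
(G(x(-2), -355) + 4012491)*(2307809 + 1264849) = ((-22*(-2) - 22*(-355)) + 4012491)*(2307809 + 1264849) = ((44 + 7810) + 4012491)*3572658 = (7854 + 4012491)*3572658 = 4020345*3572658 = 14363317727010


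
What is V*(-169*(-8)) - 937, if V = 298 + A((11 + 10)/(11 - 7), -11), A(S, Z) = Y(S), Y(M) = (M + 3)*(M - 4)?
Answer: 831803/2 ≈ 4.1590e+5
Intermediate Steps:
Y(M) = (-4 + M)*(3 + M) (Y(M) = (3 + M)*(-4 + M) = (-4 + M)*(3 + M))
A(S, Z) = -12 + S² - S
V = 4933/16 (V = 298 + (-12 + ((11 + 10)/(11 - 7))² - (11 + 10)/(11 - 7)) = 298 + (-12 + (21/4)² - 21/4) = 298 + (-12 + (21*(¼))² - 21/4) = 298 + (-12 + (21/4)² - 1*21/4) = 298 + (-12 + 441/16 - 21/4) = 298 + 165/16 = 4933/16 ≈ 308.31)
V*(-169*(-8)) - 937 = 4933*(-169*(-8))/16 - 937 = (4933/16)*1352 - 937 = 833677/2 - 937 = 831803/2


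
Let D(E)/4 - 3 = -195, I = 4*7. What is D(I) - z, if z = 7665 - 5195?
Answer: -3238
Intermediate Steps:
I = 28
D(E) = -768 (D(E) = 12 + 4*(-195) = 12 - 780 = -768)
z = 2470
D(I) - z = -768 - 1*2470 = -768 - 2470 = -3238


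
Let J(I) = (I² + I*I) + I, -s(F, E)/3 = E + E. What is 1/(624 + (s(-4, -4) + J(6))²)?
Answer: 1/11028 ≈ 9.0678e-5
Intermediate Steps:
s(F, E) = -6*E (s(F, E) = -3*(E + E) = -6*E)
J(I) = I + 2*I² (J(I) = (I² + I²) + I = 2*I² + I = I + 2*I²)
1/(624 + (s(-4, -4) + J(6))²) = 1/(624 + (-6*(-4) + 6*(1 + 2*6))²) = 1/(624 + (24 + 6*(1 + 12))²) = 1/(624 + (24 + 6*13)²) = 1/(624 + (24 + 78)²) = 1/(624 + 102²) = 1/(624 + 10404) = 1/11028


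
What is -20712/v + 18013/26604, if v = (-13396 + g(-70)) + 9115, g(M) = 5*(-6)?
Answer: 69852899/12743316 ≈ 5.4815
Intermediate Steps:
g(M) = -30
v = -4311 (v = (-13396 - 30) + 9115 = -13426 + 9115 = -4311)
-20712/v + 18013/26604 = -20712/(-4311) + 18013/26604 = -20712*(-1/4311) + 18013*(1/26604) = 6904/1437 + 18013/26604 = 69852899/12743316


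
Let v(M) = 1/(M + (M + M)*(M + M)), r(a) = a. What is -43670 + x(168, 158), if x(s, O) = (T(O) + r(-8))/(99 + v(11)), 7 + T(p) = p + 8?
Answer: -2140017275/49006 ≈ -43669.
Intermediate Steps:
T(p) = 1 + p (T(p) = -7 + (p + 8) = -7 + (8 + p) = 1 + p)
v(M) = 1/(M + 4*M²) (v(M) = 1/(M + (2*M)*(2*M)) = 1/(M + 4*M²))
x(s, O) = -3465/49006 + 495*O/49006 (x(s, O) = ((1 + O) - 8)/(99 + 1/(11*(1 + 4*11))) = (-7 + O)/(99 + 1/(11*(1 + 44))) = (-7 + O)/(99 + (1/11)/45) = (-7 + O)/(99 + (1/11)*(1/45)) = (-7 + O)/(99 + 1/495) = (-7 + O)/(49006/495) = (-7 + O)*(495/49006) = -3465/49006 + 495*O/49006)
-43670 + x(168, 158) = -43670 + (-3465/49006 + (495/49006)*158) = -43670 + (-3465/49006 + 39105/24503) = -43670 + 74745/49006 = -2140017275/49006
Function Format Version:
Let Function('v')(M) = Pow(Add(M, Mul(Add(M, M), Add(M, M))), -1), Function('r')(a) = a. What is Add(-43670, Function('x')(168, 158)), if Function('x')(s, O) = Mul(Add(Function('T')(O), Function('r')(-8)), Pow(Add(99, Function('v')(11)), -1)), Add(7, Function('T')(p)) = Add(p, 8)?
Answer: Rational(-2140017275, 49006) ≈ -43669.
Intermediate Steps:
Function('T')(p) = Add(1, p) (Function('T')(p) = Add(-7, Add(p, 8)) = Add(-7, Add(8, p)) = Add(1, p))
Function('v')(M) = Pow(Add(M, Mul(4, Pow(M, 2))), -1) (Function('v')(M) = Pow(Add(M, Mul(Mul(2, M), Mul(2, M))), -1) = Pow(Add(M, Mul(4, Pow(M, 2))), -1))
Function('x')(s, O) = Add(Rational(-3465, 49006), Mul(Rational(495, 49006), O)) (Function('x')(s, O) = Mul(Add(Add(1, O), -8), Pow(Add(99, Mul(Pow(11, -1), Pow(Add(1, Mul(4, 11)), -1))), -1)) = Mul(Add(-7, O), Pow(Add(99, Mul(Rational(1, 11), Pow(Add(1, 44), -1))), -1)) = Mul(Add(-7, O), Pow(Add(99, Mul(Rational(1, 11), Pow(45, -1))), -1)) = Mul(Add(-7, O), Pow(Add(99, Mul(Rational(1, 11), Rational(1, 45))), -1)) = Mul(Add(-7, O), Pow(Add(99, Rational(1, 495)), -1)) = Mul(Add(-7, O), Pow(Rational(49006, 495), -1)) = Mul(Add(-7, O), Rational(495, 49006)) = Add(Rational(-3465, 49006), Mul(Rational(495, 49006), O)))
Add(-43670, Function('x')(168, 158)) = Add(-43670, Add(Rational(-3465, 49006), Mul(Rational(495, 49006), 158))) = Add(-43670, Add(Rational(-3465, 49006), Rational(39105, 24503))) = Add(-43670, Rational(74745, 49006)) = Rational(-2140017275, 49006)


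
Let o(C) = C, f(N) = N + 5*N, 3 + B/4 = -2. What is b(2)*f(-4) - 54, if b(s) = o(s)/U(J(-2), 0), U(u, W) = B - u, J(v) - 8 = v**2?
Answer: -105/2 ≈ -52.500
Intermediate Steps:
B = -20 (B = -12 + 4*(-2) = -12 - 8 = -20)
f(N) = 6*N
J(v) = 8 + v**2
U(u, W) = -20 - u
b(s) = -s/32 (b(s) = s/(-20 - (8 + (-2)**2)) = s/(-20 - (8 + 4)) = s/(-20 - 1*12) = s/(-20 - 12) = s/(-32) = s*(-1/32) = -s/32)
b(2)*f(-4) - 54 = (-1/32*2)*(6*(-4)) - 54 = -1/16*(-24) - 54 = 3/2 - 54 = -105/2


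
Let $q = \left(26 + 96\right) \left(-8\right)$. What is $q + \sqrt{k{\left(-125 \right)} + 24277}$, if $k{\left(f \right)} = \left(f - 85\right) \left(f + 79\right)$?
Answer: $-976 + \sqrt{33937} \approx -791.78$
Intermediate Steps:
$k{\left(f \right)} = \left(-85 + f\right) \left(79 + f\right)$
$q = -976$ ($q = 122 \left(-8\right) = -976$)
$q + \sqrt{k{\left(-125 \right)} + 24277} = -976 + \sqrt{\left(-6715 + \left(-125\right)^{2} - -750\right) + 24277} = -976 + \sqrt{\left(-6715 + 15625 + 750\right) + 24277} = -976 + \sqrt{9660 + 24277} = -976 + \sqrt{33937}$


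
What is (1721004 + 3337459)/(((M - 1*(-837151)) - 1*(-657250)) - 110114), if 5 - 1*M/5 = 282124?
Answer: -5058463/26308 ≈ -192.28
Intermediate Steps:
M = -1410595 (M = 25 - 5*282124 = 25 - 1410620 = -1410595)
(1721004 + 3337459)/(((M - 1*(-837151)) - 1*(-657250)) - 110114) = (1721004 + 3337459)/(((-1410595 - 1*(-837151)) - 1*(-657250)) - 110114) = 5058463/(((-1410595 + 837151) + 657250) - 110114) = 5058463/((-573444 + 657250) - 110114) = 5058463/(83806 - 110114) = 5058463/(-26308) = 5058463*(-1/26308) = -5058463/26308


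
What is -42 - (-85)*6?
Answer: 468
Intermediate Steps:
-42 - (-85)*6 = -42 - 17*(-30) = -42 + 510 = 468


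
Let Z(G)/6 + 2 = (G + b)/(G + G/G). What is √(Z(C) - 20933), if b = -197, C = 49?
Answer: 13*I*√3101/5 ≈ 144.79*I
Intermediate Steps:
Z(G) = -12 + 6*(-197 + G)/(1 + G) (Z(G) = -12 + 6*((G - 197)/(G + G/G)) = -12 + 6*((-197 + G)/(G + 1)) = -12 + 6*((-197 + G)/(1 + G)) = -12 + 6*(-197 + G)/(1 + G))
√(Z(C) - 20933) = √(6*(-199 - 1*49)/(1 + 49) - 20933) = √(6*(-199 - 49)/50 - 20933) = √(6*(1/50)*(-248) - 20933) = √(-744/25 - 20933) = √(-524069/25) = 13*I*√3101/5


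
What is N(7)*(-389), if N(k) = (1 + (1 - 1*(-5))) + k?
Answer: -5446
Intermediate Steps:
N(k) = 7 + k (N(k) = (1 + (1 + 5)) + k = (1 + 6) + k = 7 + k)
N(7)*(-389) = (7 + 7)*(-389) = 14*(-389) = -5446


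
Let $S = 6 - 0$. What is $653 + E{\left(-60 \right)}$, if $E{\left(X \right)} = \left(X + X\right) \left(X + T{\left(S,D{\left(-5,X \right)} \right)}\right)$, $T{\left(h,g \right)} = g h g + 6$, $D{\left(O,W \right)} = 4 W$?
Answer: $-41464867$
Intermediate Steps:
$S = 6$ ($S = 6 + 0 = 6$)
$T{\left(h,g \right)} = 6 + h g^{2}$ ($T{\left(h,g \right)} = h g^{2} + 6 = 6 + h g^{2}$)
$E{\left(X \right)} = 2 X \left(6 + X + 96 X^{2}\right)$ ($E{\left(X \right)} = \left(X + X\right) \left(X + \left(6 + 6 \left(4 X\right)^{2}\right)\right) = 2 X \left(X + \left(6 + 6 \cdot 16 X^{2}\right)\right) = 2 X \left(X + \left(6 + 96 X^{2}\right)\right) = 2 X \left(6 + X + 96 X^{2}\right)$)
$653 + E{\left(-60 \right)} = 653 + 2 \left(-60\right) \left(6 - 60 + 96 \left(-60\right)^{2}\right) = 653 + 2 \left(-60\right) \left(6 - 60 + 96 \cdot 3600\right) = 653 + 2 \left(-60\right) \left(6 - 60 + 345600\right) = 653 + 2 \left(-60\right) 345546 = 653 - 41465520 = -41464867$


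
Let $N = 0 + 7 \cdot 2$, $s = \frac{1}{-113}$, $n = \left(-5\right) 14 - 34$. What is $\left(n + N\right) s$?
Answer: $\frac{90}{113} \approx 0.79646$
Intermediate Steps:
$n = -104$ ($n = -70 - 34 = -104$)
$s = - \frac{1}{113} \approx -0.0088496$
$N = 14$ ($N = 0 + 14 = 14$)
$\left(n + N\right) s = \left(-104 + 14\right) \left(- \frac{1}{113}\right) = \left(-90\right) \left(- \frac{1}{113}\right) = \frac{90}{113}$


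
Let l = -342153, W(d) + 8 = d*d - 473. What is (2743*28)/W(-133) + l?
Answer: -1471923005/4302 ≈ -3.4215e+5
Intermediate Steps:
W(d) = -481 + d² (W(d) = -8 + (d*d - 473) = -8 + (d² - 473) = -8 + (-473 + d²) = -481 + d²)
(2743*28)/W(-133) + l = (2743*28)/(-481 + (-133)²) - 342153 = 76804/(-481 + 17689) - 342153 = 76804/17208 - 342153 = 76804*(1/17208) - 342153 = 19201/4302 - 342153 = -1471923005/4302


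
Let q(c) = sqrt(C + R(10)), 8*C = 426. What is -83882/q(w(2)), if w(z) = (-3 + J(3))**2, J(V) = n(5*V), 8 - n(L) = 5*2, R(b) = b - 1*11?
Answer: -167764*sqrt(209)/209 ≈ -11604.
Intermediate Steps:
R(b) = -11 + b (R(b) = b - 11 = -11 + b)
C = 213/4 (C = (1/8)*426 = 213/4 ≈ 53.250)
n(L) = -2 (n(L) = 8 - 5*2 = 8 - 1*10 = 8 - 10 = -2)
J(V) = -2
w(z) = 25 (w(z) = (-3 - 2)**2 = (-5)**2 = 25)
q(c) = sqrt(209)/2 (q(c) = sqrt(213/4 + (-11 + 10)) = sqrt(213/4 - 1) = sqrt(209/4) = sqrt(209)/2)
-83882/q(w(2)) = -83882*2*sqrt(209)/209 = -167764*sqrt(209)/209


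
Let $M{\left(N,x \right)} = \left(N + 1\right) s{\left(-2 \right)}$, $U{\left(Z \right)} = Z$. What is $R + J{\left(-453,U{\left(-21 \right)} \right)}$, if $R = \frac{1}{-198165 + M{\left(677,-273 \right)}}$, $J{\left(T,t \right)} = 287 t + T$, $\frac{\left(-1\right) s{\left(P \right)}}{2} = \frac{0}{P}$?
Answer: $- \frac{1284109201}{198165} \approx -6480.0$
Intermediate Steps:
$s{\left(P \right)} = 0$ ($s{\left(P \right)} = - 2 \frac{0}{P} = \left(-2\right) 0 = 0$)
$M{\left(N,x \right)} = 0$ ($M{\left(N,x \right)} = \left(N + 1\right) 0 = \left(1 + N\right) 0 = 0$)
$J{\left(T,t \right)} = T + 287 t$
$R = - \frac{1}{198165}$ ($R = \frac{1}{-198165 + 0} = \frac{1}{-198165} = - \frac{1}{198165} \approx -5.0463 \cdot 10^{-6}$)
$R + J{\left(-453,U{\left(-21 \right)} \right)} = - \frac{1}{198165} + \left(-453 + 287 \left(-21\right)\right) = - \frac{1}{198165} - 6480 = - \frac{1284109201}{198165}$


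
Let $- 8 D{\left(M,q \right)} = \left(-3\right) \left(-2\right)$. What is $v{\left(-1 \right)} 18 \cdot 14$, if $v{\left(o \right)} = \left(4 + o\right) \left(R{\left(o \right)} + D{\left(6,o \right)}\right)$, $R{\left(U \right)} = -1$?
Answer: $-1323$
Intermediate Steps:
$D{\left(M,q \right)} = - \frac{3}{4}$ ($D{\left(M,q \right)} = - \frac{\left(-3\right) \left(-2\right)}{8} = \left(- \frac{1}{8}\right) 6 = - \frac{3}{4}$)
$v{\left(o \right)} = -7 - \frac{7 o}{4}$ ($v{\left(o \right)} = \left(4 + o\right) \left(-1 - \frac{3}{4}\right) = \left(4 + o\right) \left(- \frac{7}{4}\right) = -7 - \frac{7 o}{4}$)
$v{\left(-1 \right)} 18 \cdot 14 = \left(-7 - - \frac{7}{4}\right) 18 \cdot 14 = \left(-7 + \frac{7}{4}\right) 18 \cdot 14 = \left(- \frac{21}{4}\right) 18 \cdot 14 = \left(- \frac{189}{2}\right) 14 = -1323$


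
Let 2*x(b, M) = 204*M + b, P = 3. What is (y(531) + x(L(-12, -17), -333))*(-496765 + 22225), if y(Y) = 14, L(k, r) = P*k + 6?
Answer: 16118700180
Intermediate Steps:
L(k, r) = 6 + 3*k (L(k, r) = 3*k + 6 = 6 + 3*k)
x(b, M) = b/2 + 102*M (x(b, M) = (204*M + b)/2 = (b + 204*M)/2 = b/2 + 102*M)
(y(531) + x(L(-12, -17), -333))*(-496765 + 22225) = (14 + ((6 + 3*(-12))/2 + 102*(-333)))*(-496765 + 22225) = (14 + ((6 - 36)/2 - 33966))*(-474540) = (14 + ((½)*(-30) - 33966))*(-474540) = (14 + (-15 - 33966))*(-474540) = (14 - 33981)*(-474540) = -33967*(-474540) = 16118700180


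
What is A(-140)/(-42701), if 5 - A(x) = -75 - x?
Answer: 60/42701 ≈ 0.0014051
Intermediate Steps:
A(x) = 80 + x (A(x) = 5 - (-75 - x) = 5 + (75 + x) = 80 + x)
A(-140)/(-42701) = (80 - 140)/(-42701) = -60*(-1/42701) = 60/42701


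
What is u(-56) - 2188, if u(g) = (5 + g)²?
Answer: 413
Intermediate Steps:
u(-56) - 2188 = (5 - 56)² - 2188 = (-51)² - 2188 = 2601 - 2188 = 413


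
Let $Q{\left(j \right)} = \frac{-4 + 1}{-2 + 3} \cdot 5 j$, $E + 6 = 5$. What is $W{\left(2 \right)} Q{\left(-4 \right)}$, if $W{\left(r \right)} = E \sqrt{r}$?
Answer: $- 60 \sqrt{2} \approx -84.853$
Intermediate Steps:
$E = -1$ ($E = -6 + 5 = -1$)
$Q{\left(j \right)} = - 15 j$ ($Q{\left(j \right)} = - \frac{3}{1} \cdot 5 j = \left(-3\right) 1 \cdot 5 j = \left(-3\right) 5 j = - 15 j$)
$W{\left(r \right)} = - \sqrt{r}$
$W{\left(2 \right)} Q{\left(-4 \right)} = - \sqrt{2} \left(\left(-15\right) \left(-4\right)\right) = - \sqrt{2} \cdot 60 = - 60 \sqrt{2}$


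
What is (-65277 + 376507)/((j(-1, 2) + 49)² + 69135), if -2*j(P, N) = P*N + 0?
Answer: 62246/14327 ≈ 4.3447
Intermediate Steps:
j(P, N) = -N*P/2 (j(P, N) = -(P*N + 0)/2 = -(N*P + 0)/2 = -N*P/2)
(-65277 + 376507)/((j(-1, 2) + 49)² + 69135) = (-65277 + 376507)/((-½*2*(-1) + 49)² + 69135) = 311230/((1 + 49)² + 69135) = 311230/(50² + 69135) = 311230/(2500 + 69135) = 311230/71635 = 311230*(1/71635) = 62246/14327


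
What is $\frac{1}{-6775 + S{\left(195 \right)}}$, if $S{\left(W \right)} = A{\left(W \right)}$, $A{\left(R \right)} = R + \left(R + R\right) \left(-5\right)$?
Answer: $- \frac{1}{8530} \approx -0.00011723$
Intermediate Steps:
$A{\left(R \right)} = - 9 R$ ($A{\left(R \right)} = R + 2 R \left(-5\right) = R - 10 R = - 9 R$)
$S{\left(W \right)} = - 9 W$
$\frac{1}{-6775 + S{\left(195 \right)}} = \frac{1}{-6775 - 1755} = \frac{1}{-8530} = - \frac{1}{8530}$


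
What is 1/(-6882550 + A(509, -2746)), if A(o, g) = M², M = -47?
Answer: -1/6880341 ≈ -1.4534e-7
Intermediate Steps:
A(o, g) = 2209 (A(o, g) = (-47)² = 2209)
1/(-6882550 + A(509, -2746)) = 1/(-6882550 + 2209) = 1/(-6880341) = -1/6880341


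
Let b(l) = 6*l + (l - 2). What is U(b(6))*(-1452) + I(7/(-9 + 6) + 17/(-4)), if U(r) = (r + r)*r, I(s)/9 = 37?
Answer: -4646067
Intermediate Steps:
I(s) = 333 (I(s) = 9*37 = 333)
b(l) = -2 + 7*l (b(l) = 6*l + (-2 + l) = -2 + 7*l)
U(r) = 2*r² (U(r) = (2*r)*r = 2*r²)
U(b(6))*(-1452) + I(7/(-9 + 6) + 17/(-4)) = (2*(-2 + 7*6)²)*(-1452) + 333 = (2*(-2 + 42)²)*(-1452) + 333 = (2*40²)*(-1452) + 333 = (2*1600)*(-1452) + 333 = 3200*(-1452) + 333 = -4646400 + 333 = -4646067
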